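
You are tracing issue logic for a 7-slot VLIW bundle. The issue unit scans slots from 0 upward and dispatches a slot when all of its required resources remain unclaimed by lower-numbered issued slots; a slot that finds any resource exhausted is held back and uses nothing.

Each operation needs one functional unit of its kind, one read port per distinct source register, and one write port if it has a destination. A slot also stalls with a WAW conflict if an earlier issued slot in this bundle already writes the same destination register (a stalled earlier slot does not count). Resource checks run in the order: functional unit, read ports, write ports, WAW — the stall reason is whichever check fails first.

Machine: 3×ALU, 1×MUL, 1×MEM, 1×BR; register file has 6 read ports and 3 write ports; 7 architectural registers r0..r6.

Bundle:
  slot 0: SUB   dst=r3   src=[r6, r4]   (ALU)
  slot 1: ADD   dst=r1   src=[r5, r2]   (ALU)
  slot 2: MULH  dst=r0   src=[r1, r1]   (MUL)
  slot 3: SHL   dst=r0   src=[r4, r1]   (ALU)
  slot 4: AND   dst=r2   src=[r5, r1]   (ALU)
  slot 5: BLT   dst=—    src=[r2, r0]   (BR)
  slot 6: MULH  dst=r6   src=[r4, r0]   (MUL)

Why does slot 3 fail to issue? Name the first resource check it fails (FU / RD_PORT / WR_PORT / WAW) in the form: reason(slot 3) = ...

#0 ALU src=r6,r4 dispatched  <A:2 Mu:1 Ld:1 B:1 rd:4 wr:2>
#1 ALU src=r5,r2 dispatched  <A:1 Mu:1 Ld:1 B:1 rd:2 wr:1>
#2 MUL src=r1,r1 dispatched  <A:1 Mu:0 Ld:1 B:1 rd:1 wr:0>
#3 ALU src=r4,r1 held:RD_PORT  <A:1 Mu:0 Ld:1 B:1 rd:1 wr:0>
#4 ALU src=r5,r1 held:RD_PORT  <A:1 Mu:0 Ld:1 B:1 rd:1 wr:0>
#5 BR src=r2,r0 held:RD_PORT  <A:1 Mu:0 Ld:1 B:1 rd:1 wr:0>
#6 MUL src=r4,r0 held:FU  <A:1 Mu:0 Ld:1 B:1 rd:1 wr:0>

reason(slot 3) = RD_PORT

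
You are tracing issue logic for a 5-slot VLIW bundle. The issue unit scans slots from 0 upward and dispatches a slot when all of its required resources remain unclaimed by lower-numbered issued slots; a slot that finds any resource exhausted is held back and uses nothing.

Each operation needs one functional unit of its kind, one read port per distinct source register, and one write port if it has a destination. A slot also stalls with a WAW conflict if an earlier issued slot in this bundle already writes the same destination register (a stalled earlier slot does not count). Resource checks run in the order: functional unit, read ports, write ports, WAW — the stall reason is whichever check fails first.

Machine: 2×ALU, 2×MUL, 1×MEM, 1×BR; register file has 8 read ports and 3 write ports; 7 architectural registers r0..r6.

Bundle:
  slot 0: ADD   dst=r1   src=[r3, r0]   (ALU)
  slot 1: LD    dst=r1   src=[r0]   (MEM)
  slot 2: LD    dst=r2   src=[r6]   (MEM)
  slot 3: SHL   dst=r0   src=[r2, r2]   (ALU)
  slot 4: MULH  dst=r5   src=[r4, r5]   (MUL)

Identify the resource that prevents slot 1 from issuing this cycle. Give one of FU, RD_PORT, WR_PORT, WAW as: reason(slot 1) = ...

reason(slot 1) = WAW

  0. ALU→r1 ⇒ go  {1A/2Mu/1Ld/1B | 6r 2w}
  1. MEM→r1 ⇒ no(WAW)  {1A/2Mu/1Ld/1B | 6r 2w}
  2. MEM→r2 ⇒ go  {1A/2Mu/0Ld/1B | 5r 1w}
  3. ALU→r0 ⇒ go  {0A/2Mu/0Ld/1B | 4r 0w}
  4. MUL→r5 ⇒ no(WR_PORT)  {0A/2Mu/0Ld/1B | 4r 0w}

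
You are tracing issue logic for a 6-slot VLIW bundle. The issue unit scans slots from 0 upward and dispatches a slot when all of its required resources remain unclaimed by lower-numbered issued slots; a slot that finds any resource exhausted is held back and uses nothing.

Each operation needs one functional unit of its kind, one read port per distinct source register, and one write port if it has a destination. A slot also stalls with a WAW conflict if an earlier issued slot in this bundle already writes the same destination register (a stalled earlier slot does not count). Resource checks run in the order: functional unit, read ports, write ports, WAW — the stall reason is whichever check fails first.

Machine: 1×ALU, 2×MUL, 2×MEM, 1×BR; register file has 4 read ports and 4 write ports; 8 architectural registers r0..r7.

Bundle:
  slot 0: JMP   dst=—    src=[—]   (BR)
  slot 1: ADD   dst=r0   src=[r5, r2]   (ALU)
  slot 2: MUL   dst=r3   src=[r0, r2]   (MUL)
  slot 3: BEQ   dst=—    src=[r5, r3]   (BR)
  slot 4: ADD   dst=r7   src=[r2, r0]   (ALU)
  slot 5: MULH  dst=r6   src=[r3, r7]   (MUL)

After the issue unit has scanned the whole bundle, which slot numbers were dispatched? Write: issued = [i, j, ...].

(0) want 1×BR +0rd +0wr — yes → AL1|MU2|ME2|BR0|rd4|wr4
(1) want 1×ALU +2rd +1wr — yes → AL0|MU2|ME2|BR0|rd2|wr3
(2) want 1×MUL +2rd +1wr — yes → AL0|MU1|ME2|BR0|rd0|wr2
(3) want 1×BR +2rd +0wr — FU → AL0|MU1|ME2|BR0|rd0|wr2
(4) want 1×ALU +2rd +1wr — FU → AL0|MU1|ME2|BR0|rd0|wr2
(5) want 1×MUL +2rd +1wr — RD_PORT → AL0|MU1|ME2|BR0|rd0|wr2

issued = [0, 1, 2]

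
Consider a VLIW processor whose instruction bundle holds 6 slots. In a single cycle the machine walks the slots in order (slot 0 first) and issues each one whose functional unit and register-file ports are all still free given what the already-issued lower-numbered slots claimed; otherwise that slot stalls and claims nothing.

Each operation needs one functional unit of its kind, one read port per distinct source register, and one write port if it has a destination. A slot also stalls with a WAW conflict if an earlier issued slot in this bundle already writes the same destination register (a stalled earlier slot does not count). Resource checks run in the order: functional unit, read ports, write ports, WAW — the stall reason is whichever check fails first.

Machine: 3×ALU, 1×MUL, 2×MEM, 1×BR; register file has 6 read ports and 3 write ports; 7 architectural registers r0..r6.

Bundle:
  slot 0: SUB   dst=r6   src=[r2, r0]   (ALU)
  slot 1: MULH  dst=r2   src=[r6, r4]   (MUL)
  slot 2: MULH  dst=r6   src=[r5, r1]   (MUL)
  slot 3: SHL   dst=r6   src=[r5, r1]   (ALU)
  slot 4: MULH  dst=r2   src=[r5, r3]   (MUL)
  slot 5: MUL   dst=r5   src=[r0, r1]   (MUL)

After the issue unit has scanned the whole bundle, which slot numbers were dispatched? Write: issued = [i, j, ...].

issued = [0, 1]

(0) want 1×ALU +2rd +1wr — yes → AL2|MU1|ME2|BR1|rd4|wr2
(1) want 1×MUL +2rd +1wr — yes → AL2|MU0|ME2|BR1|rd2|wr1
(2) want 1×MUL +2rd +1wr — FU → AL2|MU0|ME2|BR1|rd2|wr1
(3) want 1×ALU +2rd +1wr — WAW → AL2|MU0|ME2|BR1|rd2|wr1
(4) want 1×MUL +2rd +1wr — FU → AL2|MU0|ME2|BR1|rd2|wr1
(5) want 1×MUL +2rd +1wr — FU → AL2|MU0|ME2|BR1|rd2|wr1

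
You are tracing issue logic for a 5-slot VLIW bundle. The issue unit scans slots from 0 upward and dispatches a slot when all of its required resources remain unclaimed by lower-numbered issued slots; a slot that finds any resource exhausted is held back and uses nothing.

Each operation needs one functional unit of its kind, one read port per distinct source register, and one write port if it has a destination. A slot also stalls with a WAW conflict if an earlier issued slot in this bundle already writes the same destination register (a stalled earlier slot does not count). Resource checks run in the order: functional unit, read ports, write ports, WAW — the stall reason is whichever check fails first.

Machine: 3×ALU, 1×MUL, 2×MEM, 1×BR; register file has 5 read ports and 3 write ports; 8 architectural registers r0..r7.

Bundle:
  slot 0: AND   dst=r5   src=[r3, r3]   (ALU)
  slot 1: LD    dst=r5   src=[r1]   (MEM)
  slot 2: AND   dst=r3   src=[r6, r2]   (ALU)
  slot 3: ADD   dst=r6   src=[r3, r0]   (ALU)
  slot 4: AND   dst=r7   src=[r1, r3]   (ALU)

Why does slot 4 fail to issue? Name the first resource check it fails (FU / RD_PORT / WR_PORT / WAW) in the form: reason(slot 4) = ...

reason(slot 4) = FU

#0 ALU src=r3,r3 dispatched  <A:2 Mu:1 Ld:2 B:1 rd:4 wr:2>
#1 MEM src=r1 held:WAW  <A:2 Mu:1 Ld:2 B:1 rd:4 wr:2>
#2 ALU src=r6,r2 dispatched  <A:1 Mu:1 Ld:2 B:1 rd:2 wr:1>
#3 ALU src=r3,r0 dispatched  <A:0 Mu:1 Ld:2 B:1 rd:0 wr:0>
#4 ALU src=r1,r3 held:FU  <A:0 Mu:1 Ld:2 B:1 rd:0 wr:0>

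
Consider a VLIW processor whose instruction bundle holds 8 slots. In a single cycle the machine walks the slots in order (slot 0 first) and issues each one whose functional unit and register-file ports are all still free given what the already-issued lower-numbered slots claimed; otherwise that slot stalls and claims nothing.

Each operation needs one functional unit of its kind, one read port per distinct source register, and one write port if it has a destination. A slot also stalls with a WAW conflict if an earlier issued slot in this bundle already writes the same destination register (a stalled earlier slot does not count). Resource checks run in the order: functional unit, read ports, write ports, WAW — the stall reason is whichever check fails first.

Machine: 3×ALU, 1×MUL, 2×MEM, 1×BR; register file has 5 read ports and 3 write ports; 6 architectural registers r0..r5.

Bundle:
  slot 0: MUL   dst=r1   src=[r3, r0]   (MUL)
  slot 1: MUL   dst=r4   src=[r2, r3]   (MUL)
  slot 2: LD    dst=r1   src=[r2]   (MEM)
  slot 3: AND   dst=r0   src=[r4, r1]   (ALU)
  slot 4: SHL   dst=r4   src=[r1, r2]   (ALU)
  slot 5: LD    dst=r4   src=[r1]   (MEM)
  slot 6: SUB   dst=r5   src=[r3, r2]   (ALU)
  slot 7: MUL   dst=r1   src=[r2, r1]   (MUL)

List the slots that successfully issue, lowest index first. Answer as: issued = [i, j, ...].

issued = [0, 3, 5]

(0) want 1×MUL +2rd +1wr — yes → AL3|MU0|ME2|BR1|rd3|wr2
(1) want 1×MUL +2rd +1wr — FU → AL3|MU0|ME2|BR1|rd3|wr2
(2) want 1×MEM +1rd +1wr — WAW → AL3|MU0|ME2|BR1|rd3|wr2
(3) want 1×ALU +2rd +1wr — yes → AL2|MU0|ME2|BR1|rd1|wr1
(4) want 1×ALU +2rd +1wr — RD_PORT → AL2|MU0|ME2|BR1|rd1|wr1
(5) want 1×MEM +1rd +1wr — yes → AL2|MU0|ME1|BR1|rd0|wr0
(6) want 1×ALU +2rd +1wr — RD_PORT → AL2|MU0|ME1|BR1|rd0|wr0
(7) want 1×MUL +2rd +1wr — FU → AL2|MU0|ME1|BR1|rd0|wr0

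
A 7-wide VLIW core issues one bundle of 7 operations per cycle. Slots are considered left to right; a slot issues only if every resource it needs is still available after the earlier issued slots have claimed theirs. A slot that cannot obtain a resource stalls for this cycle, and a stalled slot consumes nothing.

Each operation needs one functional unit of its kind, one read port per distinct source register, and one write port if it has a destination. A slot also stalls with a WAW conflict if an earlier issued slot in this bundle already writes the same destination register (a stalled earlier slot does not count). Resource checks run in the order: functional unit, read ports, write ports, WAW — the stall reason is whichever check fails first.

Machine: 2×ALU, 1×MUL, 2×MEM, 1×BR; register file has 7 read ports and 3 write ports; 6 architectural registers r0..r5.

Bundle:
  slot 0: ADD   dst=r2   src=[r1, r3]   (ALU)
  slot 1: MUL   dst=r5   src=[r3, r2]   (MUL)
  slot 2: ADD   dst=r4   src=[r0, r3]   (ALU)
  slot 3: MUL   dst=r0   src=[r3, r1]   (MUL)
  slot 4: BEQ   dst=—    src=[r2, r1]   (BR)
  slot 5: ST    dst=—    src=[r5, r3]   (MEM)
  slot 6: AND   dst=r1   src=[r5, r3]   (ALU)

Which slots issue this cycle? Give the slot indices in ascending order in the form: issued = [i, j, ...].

issued = [0, 1, 2]

(0) want 1×ALU +2rd +1wr — yes → AL1|MU1|ME2|BR1|rd5|wr2
(1) want 1×MUL +2rd +1wr — yes → AL1|MU0|ME2|BR1|rd3|wr1
(2) want 1×ALU +2rd +1wr — yes → AL0|MU0|ME2|BR1|rd1|wr0
(3) want 1×MUL +2rd +1wr — FU → AL0|MU0|ME2|BR1|rd1|wr0
(4) want 1×BR +2rd +0wr — RD_PORT → AL0|MU0|ME2|BR1|rd1|wr0
(5) want 1×MEM +2rd +0wr — RD_PORT → AL0|MU0|ME2|BR1|rd1|wr0
(6) want 1×ALU +2rd +1wr — FU → AL0|MU0|ME2|BR1|rd1|wr0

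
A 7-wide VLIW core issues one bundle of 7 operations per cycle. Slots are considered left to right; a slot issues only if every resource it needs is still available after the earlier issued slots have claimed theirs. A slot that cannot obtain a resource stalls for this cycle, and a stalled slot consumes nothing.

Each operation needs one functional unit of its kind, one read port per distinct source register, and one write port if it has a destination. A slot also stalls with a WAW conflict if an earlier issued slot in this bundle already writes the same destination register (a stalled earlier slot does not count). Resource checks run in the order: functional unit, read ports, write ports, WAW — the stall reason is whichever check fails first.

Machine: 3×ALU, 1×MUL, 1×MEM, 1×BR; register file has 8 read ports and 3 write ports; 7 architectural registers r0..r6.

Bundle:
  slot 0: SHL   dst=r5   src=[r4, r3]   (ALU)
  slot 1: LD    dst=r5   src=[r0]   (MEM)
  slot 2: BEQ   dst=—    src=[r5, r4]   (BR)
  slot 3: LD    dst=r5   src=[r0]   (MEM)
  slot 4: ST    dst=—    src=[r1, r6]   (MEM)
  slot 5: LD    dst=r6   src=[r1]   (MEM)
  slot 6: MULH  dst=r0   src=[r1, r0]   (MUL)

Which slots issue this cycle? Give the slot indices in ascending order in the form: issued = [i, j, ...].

issued = [0, 2, 4, 6]

slot 0 (ALU): ISSUE — free A2,Mu1,Ld1,B1 rp6 wp2
slot 1 (MEM): stall WAW — free A2,Mu1,Ld1,B1 rp6 wp2
slot 2 (BR): ISSUE — free A2,Mu1,Ld1,B0 rp4 wp2
slot 3 (MEM): stall WAW — free A2,Mu1,Ld1,B0 rp4 wp2
slot 4 (MEM): ISSUE — free A2,Mu1,Ld0,B0 rp2 wp2
slot 5 (MEM): stall FU — free A2,Mu1,Ld0,B0 rp2 wp2
slot 6 (MUL): ISSUE — free A2,Mu0,Ld0,B0 rp0 wp1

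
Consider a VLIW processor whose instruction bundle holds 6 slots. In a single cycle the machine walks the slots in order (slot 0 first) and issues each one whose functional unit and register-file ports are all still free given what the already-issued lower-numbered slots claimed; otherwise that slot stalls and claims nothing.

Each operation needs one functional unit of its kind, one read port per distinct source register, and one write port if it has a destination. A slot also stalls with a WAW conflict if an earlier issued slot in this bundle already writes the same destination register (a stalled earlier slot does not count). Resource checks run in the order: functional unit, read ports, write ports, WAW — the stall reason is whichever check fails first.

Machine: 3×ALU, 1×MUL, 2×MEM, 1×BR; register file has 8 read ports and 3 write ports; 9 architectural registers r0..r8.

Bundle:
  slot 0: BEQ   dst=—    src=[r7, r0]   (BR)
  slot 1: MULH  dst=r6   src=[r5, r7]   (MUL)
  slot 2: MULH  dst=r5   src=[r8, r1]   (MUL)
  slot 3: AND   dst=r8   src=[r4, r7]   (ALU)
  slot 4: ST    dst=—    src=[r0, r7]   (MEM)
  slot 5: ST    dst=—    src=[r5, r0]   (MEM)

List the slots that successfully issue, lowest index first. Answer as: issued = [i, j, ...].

issued = [0, 1, 3, 4]

[0] BR needs rd=2 wr=0: ok; after: ALU=3 MUL=1 MEM=2 BR=0, R=6, W=3
[1] MUL needs rd=2 wr=1: ok; after: ALU=3 MUL=0 MEM=2 BR=0, R=4, W=2
[2] MUL needs rd=2 wr=1: FU; after: ALU=3 MUL=0 MEM=2 BR=0, R=4, W=2
[3] ALU needs rd=2 wr=1: ok; after: ALU=2 MUL=0 MEM=2 BR=0, R=2, W=1
[4] MEM needs rd=2 wr=0: ok; after: ALU=2 MUL=0 MEM=1 BR=0, R=0, W=1
[5] MEM needs rd=2 wr=0: RD_PORT; after: ALU=2 MUL=0 MEM=1 BR=0, R=0, W=1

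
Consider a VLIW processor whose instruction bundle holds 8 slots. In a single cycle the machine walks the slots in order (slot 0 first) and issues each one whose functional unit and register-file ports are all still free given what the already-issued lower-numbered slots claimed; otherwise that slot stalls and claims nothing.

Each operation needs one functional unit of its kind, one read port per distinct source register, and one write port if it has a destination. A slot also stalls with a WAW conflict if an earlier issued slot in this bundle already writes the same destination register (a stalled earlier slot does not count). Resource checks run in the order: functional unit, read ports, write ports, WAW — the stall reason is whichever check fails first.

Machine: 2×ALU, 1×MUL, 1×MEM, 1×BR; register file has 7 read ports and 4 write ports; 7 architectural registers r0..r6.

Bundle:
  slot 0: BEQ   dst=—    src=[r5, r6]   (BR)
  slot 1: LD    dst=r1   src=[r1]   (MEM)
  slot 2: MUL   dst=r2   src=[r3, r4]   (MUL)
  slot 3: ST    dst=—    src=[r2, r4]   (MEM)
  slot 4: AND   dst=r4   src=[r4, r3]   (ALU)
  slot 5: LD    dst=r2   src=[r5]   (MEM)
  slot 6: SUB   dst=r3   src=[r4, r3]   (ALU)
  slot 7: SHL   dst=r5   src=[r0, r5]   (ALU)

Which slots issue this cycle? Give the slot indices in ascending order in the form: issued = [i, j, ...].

[0] BR needs rd=2 wr=0: ok; after: ALU=2 MUL=1 MEM=1 BR=0, R=5, W=4
[1] MEM needs rd=1 wr=1: ok; after: ALU=2 MUL=1 MEM=0 BR=0, R=4, W=3
[2] MUL needs rd=2 wr=1: ok; after: ALU=2 MUL=0 MEM=0 BR=0, R=2, W=2
[3] MEM needs rd=2 wr=0: FU; after: ALU=2 MUL=0 MEM=0 BR=0, R=2, W=2
[4] ALU needs rd=2 wr=1: ok; after: ALU=1 MUL=0 MEM=0 BR=0, R=0, W=1
[5] MEM needs rd=1 wr=1: FU; after: ALU=1 MUL=0 MEM=0 BR=0, R=0, W=1
[6] ALU needs rd=2 wr=1: RD_PORT; after: ALU=1 MUL=0 MEM=0 BR=0, R=0, W=1
[7] ALU needs rd=2 wr=1: RD_PORT; after: ALU=1 MUL=0 MEM=0 BR=0, R=0, W=1

issued = [0, 1, 2, 4]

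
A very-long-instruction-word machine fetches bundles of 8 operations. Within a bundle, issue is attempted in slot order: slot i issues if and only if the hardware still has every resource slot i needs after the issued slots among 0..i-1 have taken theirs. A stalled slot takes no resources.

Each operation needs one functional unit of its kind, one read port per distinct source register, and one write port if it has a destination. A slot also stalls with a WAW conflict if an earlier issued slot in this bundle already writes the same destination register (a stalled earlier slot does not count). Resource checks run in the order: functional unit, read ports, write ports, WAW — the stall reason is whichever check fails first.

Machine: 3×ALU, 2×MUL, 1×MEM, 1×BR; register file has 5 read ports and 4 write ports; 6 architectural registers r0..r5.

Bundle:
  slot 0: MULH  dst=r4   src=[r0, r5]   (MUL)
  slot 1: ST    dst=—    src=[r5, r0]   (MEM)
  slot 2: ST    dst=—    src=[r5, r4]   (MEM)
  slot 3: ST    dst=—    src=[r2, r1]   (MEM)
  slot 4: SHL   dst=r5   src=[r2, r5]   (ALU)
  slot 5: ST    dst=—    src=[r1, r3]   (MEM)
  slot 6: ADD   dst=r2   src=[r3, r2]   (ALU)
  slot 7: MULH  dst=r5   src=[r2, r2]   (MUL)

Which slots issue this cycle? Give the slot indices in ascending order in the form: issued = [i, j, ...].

issued = [0, 1, 7]

[0] MUL needs rd=2 wr=1: ok; after: ALU=3 MUL=1 MEM=1 BR=1, R=3, W=3
[1] MEM needs rd=2 wr=0: ok; after: ALU=3 MUL=1 MEM=0 BR=1, R=1, W=3
[2] MEM needs rd=2 wr=0: FU; after: ALU=3 MUL=1 MEM=0 BR=1, R=1, W=3
[3] MEM needs rd=2 wr=0: FU; after: ALU=3 MUL=1 MEM=0 BR=1, R=1, W=3
[4] ALU needs rd=2 wr=1: RD_PORT; after: ALU=3 MUL=1 MEM=0 BR=1, R=1, W=3
[5] MEM needs rd=2 wr=0: FU; after: ALU=3 MUL=1 MEM=0 BR=1, R=1, W=3
[6] ALU needs rd=2 wr=1: RD_PORT; after: ALU=3 MUL=1 MEM=0 BR=1, R=1, W=3
[7] MUL needs rd=1 wr=1: ok; after: ALU=3 MUL=0 MEM=0 BR=1, R=0, W=2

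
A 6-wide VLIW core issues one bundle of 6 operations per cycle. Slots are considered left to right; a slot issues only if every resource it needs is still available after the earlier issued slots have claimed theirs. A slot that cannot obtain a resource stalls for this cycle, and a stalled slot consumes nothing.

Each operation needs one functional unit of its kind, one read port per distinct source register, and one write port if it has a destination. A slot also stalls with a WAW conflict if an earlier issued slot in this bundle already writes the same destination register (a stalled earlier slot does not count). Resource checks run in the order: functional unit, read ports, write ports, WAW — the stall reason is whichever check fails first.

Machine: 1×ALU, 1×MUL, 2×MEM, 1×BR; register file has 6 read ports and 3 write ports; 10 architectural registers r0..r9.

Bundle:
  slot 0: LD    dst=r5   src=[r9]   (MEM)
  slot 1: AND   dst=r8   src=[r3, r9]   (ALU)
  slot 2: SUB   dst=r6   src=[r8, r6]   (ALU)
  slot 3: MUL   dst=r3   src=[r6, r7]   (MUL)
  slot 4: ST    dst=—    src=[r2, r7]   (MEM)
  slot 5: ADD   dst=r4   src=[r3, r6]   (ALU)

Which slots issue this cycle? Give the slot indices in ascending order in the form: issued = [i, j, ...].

  0. MEM→r5 ⇒ go  {1A/1Mu/1Ld/1B | 5r 2w}
  1. ALU→r8 ⇒ go  {0A/1Mu/1Ld/1B | 3r 1w}
  2. ALU→r6 ⇒ no(FU)  {0A/1Mu/1Ld/1B | 3r 1w}
  3. MUL→r3 ⇒ go  {0A/0Mu/1Ld/1B | 1r 0w}
  4. MEM ⇒ no(RD_PORT)  {0A/0Mu/1Ld/1B | 1r 0w}
  5. ALU→r4 ⇒ no(FU)  {0A/0Mu/1Ld/1B | 1r 0w}

issued = [0, 1, 3]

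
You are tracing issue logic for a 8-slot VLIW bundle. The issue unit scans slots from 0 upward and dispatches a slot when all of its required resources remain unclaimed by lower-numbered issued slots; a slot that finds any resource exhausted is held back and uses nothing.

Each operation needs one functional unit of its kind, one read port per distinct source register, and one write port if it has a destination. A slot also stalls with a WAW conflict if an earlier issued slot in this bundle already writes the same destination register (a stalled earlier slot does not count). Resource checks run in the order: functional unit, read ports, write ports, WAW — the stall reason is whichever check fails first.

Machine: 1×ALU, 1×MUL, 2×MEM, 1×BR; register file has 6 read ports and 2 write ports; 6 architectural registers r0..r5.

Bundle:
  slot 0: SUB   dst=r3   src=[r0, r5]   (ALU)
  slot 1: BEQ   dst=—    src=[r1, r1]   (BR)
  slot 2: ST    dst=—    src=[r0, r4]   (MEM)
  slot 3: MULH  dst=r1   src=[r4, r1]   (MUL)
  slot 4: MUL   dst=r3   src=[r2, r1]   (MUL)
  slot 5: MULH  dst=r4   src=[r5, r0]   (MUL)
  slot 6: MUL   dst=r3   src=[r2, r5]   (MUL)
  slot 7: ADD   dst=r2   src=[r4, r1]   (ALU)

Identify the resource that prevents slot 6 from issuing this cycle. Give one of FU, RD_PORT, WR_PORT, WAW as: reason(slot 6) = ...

#0 ALU src=r0,r5 dispatched  <A:0 Mu:1 Ld:2 B:1 rd:4 wr:1>
#1 BR src=r1,r1 dispatched  <A:0 Mu:1 Ld:2 B:0 rd:3 wr:1>
#2 MEM src=r0,r4 dispatched  <A:0 Mu:1 Ld:1 B:0 rd:1 wr:1>
#3 MUL src=r4,r1 held:RD_PORT  <A:0 Mu:1 Ld:1 B:0 rd:1 wr:1>
#4 MUL src=r2,r1 held:RD_PORT  <A:0 Mu:1 Ld:1 B:0 rd:1 wr:1>
#5 MUL src=r5,r0 held:RD_PORT  <A:0 Mu:1 Ld:1 B:0 rd:1 wr:1>
#6 MUL src=r2,r5 held:RD_PORT  <A:0 Mu:1 Ld:1 B:0 rd:1 wr:1>
#7 ALU src=r4,r1 held:FU  <A:0 Mu:1 Ld:1 B:0 rd:1 wr:1>

reason(slot 6) = RD_PORT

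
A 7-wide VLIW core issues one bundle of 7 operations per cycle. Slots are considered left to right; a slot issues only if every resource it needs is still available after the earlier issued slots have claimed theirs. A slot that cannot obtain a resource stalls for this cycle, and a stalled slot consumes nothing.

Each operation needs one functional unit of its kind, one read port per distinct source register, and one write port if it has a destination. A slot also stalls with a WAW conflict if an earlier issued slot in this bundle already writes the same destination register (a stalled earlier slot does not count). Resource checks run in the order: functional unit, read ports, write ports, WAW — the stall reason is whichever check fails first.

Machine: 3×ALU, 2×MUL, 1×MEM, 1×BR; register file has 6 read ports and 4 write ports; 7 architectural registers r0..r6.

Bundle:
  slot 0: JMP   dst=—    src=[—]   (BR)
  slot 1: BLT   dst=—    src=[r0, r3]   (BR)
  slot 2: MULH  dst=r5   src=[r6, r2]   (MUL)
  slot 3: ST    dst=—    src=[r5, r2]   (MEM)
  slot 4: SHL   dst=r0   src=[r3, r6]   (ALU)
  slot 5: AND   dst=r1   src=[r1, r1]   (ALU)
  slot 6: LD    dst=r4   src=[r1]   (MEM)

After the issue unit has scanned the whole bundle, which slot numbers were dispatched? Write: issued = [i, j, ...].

slot 0 (BR): ISSUE — free A3,Mu2,Ld1,B0 rp6 wp4
slot 1 (BR): stall FU — free A3,Mu2,Ld1,B0 rp6 wp4
slot 2 (MUL): ISSUE — free A3,Mu1,Ld1,B0 rp4 wp3
slot 3 (MEM): ISSUE — free A3,Mu1,Ld0,B0 rp2 wp3
slot 4 (ALU): ISSUE — free A2,Mu1,Ld0,B0 rp0 wp2
slot 5 (ALU): stall RD_PORT — free A2,Mu1,Ld0,B0 rp0 wp2
slot 6 (MEM): stall FU — free A2,Mu1,Ld0,B0 rp0 wp2

issued = [0, 2, 3, 4]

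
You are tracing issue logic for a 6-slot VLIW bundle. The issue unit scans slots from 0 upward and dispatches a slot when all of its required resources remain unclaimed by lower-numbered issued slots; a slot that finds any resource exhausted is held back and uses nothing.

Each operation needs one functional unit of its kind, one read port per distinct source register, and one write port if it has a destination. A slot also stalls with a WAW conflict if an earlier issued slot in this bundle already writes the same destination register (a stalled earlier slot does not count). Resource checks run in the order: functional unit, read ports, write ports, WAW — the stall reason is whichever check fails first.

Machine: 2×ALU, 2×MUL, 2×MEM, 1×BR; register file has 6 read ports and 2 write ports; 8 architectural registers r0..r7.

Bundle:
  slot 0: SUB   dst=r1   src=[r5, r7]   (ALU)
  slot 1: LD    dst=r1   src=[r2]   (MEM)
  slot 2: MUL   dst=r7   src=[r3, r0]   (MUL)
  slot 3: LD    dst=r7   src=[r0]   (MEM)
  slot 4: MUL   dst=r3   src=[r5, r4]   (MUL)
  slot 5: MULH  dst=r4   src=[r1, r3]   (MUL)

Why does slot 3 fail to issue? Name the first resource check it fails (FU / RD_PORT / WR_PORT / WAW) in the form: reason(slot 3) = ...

reason(slot 3) = WR_PORT

  0. ALU→r1 ⇒ go  {1A/2Mu/2Ld/1B | 4r 1w}
  1. MEM→r1 ⇒ no(WAW)  {1A/2Mu/2Ld/1B | 4r 1w}
  2. MUL→r7 ⇒ go  {1A/1Mu/2Ld/1B | 2r 0w}
  3. MEM→r7 ⇒ no(WR_PORT)  {1A/1Mu/2Ld/1B | 2r 0w}
  4. MUL→r3 ⇒ no(WR_PORT)  {1A/1Mu/2Ld/1B | 2r 0w}
  5. MUL→r4 ⇒ no(WR_PORT)  {1A/1Mu/2Ld/1B | 2r 0w}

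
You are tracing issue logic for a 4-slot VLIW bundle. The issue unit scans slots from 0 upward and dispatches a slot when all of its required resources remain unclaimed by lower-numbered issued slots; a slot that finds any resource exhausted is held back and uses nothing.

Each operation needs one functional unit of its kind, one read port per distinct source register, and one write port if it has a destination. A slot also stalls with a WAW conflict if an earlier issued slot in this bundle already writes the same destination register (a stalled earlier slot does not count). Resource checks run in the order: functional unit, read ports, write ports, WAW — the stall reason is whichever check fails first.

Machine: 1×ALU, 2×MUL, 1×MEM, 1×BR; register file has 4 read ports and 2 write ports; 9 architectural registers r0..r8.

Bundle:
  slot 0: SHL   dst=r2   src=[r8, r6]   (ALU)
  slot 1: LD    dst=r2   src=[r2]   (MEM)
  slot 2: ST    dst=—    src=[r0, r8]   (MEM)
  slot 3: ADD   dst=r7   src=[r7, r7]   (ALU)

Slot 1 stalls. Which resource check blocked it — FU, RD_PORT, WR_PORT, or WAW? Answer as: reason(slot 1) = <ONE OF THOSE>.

reason(slot 1) = WAW

#0 ALU src=r8,r6 dispatched  <A:0 Mu:2 Ld:1 B:1 rd:2 wr:1>
#1 MEM src=r2 held:WAW  <A:0 Mu:2 Ld:1 B:1 rd:2 wr:1>
#2 MEM src=r0,r8 dispatched  <A:0 Mu:2 Ld:0 B:1 rd:0 wr:1>
#3 ALU src=r7,r7 held:FU  <A:0 Mu:2 Ld:0 B:1 rd:0 wr:1>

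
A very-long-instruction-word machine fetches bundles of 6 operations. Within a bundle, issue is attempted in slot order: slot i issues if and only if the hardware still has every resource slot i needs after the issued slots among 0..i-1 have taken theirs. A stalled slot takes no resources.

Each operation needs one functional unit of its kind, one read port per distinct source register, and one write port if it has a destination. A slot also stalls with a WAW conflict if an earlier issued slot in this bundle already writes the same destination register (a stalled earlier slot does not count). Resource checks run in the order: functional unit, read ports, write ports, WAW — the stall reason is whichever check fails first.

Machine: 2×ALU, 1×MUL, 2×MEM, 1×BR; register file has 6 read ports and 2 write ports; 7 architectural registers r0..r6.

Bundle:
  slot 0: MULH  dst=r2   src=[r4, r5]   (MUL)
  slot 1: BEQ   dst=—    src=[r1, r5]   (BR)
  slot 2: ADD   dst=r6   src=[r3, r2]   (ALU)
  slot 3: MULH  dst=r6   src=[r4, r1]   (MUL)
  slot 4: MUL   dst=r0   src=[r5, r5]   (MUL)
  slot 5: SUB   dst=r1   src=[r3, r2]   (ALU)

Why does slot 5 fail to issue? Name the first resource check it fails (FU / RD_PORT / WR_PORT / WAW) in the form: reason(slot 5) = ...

reason(slot 5) = RD_PORT

slot 0 (MUL): ISSUE — free A2,Mu0,Ld2,B1 rp4 wp1
slot 1 (BR): ISSUE — free A2,Mu0,Ld2,B0 rp2 wp1
slot 2 (ALU): ISSUE — free A1,Mu0,Ld2,B0 rp0 wp0
slot 3 (MUL): stall FU — free A1,Mu0,Ld2,B0 rp0 wp0
slot 4 (MUL): stall FU — free A1,Mu0,Ld2,B0 rp0 wp0
slot 5 (ALU): stall RD_PORT — free A1,Mu0,Ld2,B0 rp0 wp0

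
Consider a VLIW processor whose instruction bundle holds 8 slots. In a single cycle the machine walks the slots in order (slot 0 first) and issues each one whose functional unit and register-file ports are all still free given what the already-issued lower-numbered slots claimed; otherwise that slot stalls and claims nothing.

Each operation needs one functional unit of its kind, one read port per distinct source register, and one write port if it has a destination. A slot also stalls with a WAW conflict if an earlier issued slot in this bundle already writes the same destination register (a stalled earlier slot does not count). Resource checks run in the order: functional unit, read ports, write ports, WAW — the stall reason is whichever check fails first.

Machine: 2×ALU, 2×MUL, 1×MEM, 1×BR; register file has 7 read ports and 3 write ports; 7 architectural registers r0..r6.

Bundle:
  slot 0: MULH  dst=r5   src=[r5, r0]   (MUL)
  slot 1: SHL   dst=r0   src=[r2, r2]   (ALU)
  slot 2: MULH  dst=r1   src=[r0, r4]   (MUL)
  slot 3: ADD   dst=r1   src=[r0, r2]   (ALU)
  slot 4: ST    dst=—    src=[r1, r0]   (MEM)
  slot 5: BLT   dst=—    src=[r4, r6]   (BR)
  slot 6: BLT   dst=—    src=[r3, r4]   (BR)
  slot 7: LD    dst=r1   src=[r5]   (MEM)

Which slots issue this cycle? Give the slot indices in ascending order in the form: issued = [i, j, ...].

(0) want 1×MUL +2rd +1wr — yes → AL2|MU1|ME1|BR1|rd5|wr2
(1) want 1×ALU +1rd +1wr — yes → AL1|MU1|ME1|BR1|rd4|wr1
(2) want 1×MUL +2rd +1wr — yes → AL1|MU0|ME1|BR1|rd2|wr0
(3) want 1×ALU +2rd +1wr — WR_PORT → AL1|MU0|ME1|BR1|rd2|wr0
(4) want 1×MEM +2rd +0wr — yes → AL1|MU0|ME0|BR1|rd0|wr0
(5) want 1×BR +2rd +0wr — RD_PORT → AL1|MU0|ME0|BR1|rd0|wr0
(6) want 1×BR +2rd +0wr — RD_PORT → AL1|MU0|ME0|BR1|rd0|wr0
(7) want 1×MEM +1rd +1wr — FU → AL1|MU0|ME0|BR1|rd0|wr0

issued = [0, 1, 2, 4]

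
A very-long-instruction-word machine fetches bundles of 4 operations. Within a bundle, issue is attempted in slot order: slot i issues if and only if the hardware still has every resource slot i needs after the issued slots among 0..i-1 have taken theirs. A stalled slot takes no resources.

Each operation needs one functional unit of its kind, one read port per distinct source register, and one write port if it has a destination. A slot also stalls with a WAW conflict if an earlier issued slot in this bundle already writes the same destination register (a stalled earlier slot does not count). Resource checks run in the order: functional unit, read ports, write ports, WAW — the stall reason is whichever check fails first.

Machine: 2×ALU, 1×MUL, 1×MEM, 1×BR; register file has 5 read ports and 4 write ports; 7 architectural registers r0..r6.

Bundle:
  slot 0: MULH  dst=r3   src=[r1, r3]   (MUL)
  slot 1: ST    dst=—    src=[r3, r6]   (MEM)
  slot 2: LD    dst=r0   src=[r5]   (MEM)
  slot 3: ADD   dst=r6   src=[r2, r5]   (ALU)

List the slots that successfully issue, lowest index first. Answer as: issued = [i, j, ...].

[0] MUL needs rd=2 wr=1: ok; after: ALU=2 MUL=0 MEM=1 BR=1, R=3, W=3
[1] MEM needs rd=2 wr=0: ok; after: ALU=2 MUL=0 MEM=0 BR=1, R=1, W=3
[2] MEM needs rd=1 wr=1: FU; after: ALU=2 MUL=0 MEM=0 BR=1, R=1, W=3
[3] ALU needs rd=2 wr=1: RD_PORT; after: ALU=2 MUL=0 MEM=0 BR=1, R=1, W=3

issued = [0, 1]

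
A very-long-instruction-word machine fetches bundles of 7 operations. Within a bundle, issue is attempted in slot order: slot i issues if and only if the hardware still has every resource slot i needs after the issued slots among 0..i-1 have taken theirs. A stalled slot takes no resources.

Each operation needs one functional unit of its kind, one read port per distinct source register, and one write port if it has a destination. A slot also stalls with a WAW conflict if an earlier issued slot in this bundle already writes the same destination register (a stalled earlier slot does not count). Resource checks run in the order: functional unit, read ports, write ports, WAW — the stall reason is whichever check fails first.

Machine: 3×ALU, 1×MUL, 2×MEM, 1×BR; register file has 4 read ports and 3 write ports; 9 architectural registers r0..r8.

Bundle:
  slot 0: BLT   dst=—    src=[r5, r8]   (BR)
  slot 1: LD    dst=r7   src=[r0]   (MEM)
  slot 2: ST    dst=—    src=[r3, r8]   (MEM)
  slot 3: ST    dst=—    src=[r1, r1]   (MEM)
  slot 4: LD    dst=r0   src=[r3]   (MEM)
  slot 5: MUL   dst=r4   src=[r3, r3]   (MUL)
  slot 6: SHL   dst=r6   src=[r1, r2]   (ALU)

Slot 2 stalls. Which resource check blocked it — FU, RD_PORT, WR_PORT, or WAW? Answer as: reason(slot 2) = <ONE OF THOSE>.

  0. BR ⇒ go  {3A/1Mu/2Ld/0B | 2r 3w}
  1. MEM→r7 ⇒ go  {3A/1Mu/1Ld/0B | 1r 2w}
  2. MEM ⇒ no(RD_PORT)  {3A/1Mu/1Ld/0B | 1r 2w}
  3. MEM ⇒ go  {3A/1Mu/0Ld/0B | 0r 2w}
  4. MEM→r0 ⇒ no(FU)  {3A/1Mu/0Ld/0B | 0r 2w}
  5. MUL→r4 ⇒ no(RD_PORT)  {3A/1Mu/0Ld/0B | 0r 2w}
  6. ALU→r6 ⇒ no(RD_PORT)  {3A/1Mu/0Ld/0B | 0r 2w}

reason(slot 2) = RD_PORT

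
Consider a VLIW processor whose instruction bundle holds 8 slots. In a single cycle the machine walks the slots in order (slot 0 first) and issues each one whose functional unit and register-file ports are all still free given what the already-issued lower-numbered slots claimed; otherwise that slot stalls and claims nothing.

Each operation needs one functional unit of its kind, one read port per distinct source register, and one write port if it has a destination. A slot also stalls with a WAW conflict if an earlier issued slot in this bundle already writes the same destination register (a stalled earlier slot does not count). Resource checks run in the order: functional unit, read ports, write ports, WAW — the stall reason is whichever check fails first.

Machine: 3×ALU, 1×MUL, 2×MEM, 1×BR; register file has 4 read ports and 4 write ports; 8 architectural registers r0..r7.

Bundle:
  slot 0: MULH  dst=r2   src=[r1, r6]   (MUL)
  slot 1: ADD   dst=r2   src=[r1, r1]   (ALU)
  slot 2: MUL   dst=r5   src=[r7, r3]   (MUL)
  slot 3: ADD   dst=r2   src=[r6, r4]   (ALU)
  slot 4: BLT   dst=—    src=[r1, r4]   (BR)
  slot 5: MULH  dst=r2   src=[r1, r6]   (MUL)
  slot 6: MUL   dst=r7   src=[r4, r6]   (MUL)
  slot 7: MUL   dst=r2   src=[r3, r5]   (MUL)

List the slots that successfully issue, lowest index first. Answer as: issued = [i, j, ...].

issued = [0, 4]

(0) want 1×MUL +2rd +1wr — yes → AL3|MU0|ME2|BR1|rd2|wr3
(1) want 1×ALU +1rd +1wr — WAW → AL3|MU0|ME2|BR1|rd2|wr3
(2) want 1×MUL +2rd +1wr — FU → AL3|MU0|ME2|BR1|rd2|wr3
(3) want 1×ALU +2rd +1wr — WAW → AL3|MU0|ME2|BR1|rd2|wr3
(4) want 1×BR +2rd +0wr — yes → AL3|MU0|ME2|BR0|rd0|wr3
(5) want 1×MUL +2rd +1wr — FU → AL3|MU0|ME2|BR0|rd0|wr3
(6) want 1×MUL +2rd +1wr — FU → AL3|MU0|ME2|BR0|rd0|wr3
(7) want 1×MUL +2rd +1wr — FU → AL3|MU0|ME2|BR0|rd0|wr3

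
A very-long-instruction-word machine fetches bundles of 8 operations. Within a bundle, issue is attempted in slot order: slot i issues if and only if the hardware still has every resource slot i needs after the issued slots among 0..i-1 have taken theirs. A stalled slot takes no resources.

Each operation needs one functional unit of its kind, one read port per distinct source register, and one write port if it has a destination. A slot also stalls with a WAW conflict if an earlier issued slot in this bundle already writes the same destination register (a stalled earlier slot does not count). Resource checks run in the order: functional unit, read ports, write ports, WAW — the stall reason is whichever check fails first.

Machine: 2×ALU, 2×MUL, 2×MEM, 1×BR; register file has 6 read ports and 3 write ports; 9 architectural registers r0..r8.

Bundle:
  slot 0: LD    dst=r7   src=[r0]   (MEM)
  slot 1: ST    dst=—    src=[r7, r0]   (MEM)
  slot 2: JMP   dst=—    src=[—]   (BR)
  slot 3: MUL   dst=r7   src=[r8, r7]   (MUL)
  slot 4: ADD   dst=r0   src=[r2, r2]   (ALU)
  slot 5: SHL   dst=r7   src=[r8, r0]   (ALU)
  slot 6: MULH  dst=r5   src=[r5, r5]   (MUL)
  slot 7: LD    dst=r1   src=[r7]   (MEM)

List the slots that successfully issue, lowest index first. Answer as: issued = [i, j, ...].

issued = [0, 1, 2, 4, 6]

slot 0 (MEM): ISSUE — free A2,Mu2,Ld1,B1 rp5 wp2
slot 1 (MEM): ISSUE — free A2,Mu2,Ld0,B1 rp3 wp2
slot 2 (BR): ISSUE — free A2,Mu2,Ld0,B0 rp3 wp2
slot 3 (MUL): stall WAW — free A2,Mu2,Ld0,B0 rp3 wp2
slot 4 (ALU): ISSUE — free A1,Mu2,Ld0,B0 rp2 wp1
slot 5 (ALU): stall WAW — free A1,Mu2,Ld0,B0 rp2 wp1
slot 6 (MUL): ISSUE — free A1,Mu1,Ld0,B0 rp1 wp0
slot 7 (MEM): stall FU — free A1,Mu1,Ld0,B0 rp1 wp0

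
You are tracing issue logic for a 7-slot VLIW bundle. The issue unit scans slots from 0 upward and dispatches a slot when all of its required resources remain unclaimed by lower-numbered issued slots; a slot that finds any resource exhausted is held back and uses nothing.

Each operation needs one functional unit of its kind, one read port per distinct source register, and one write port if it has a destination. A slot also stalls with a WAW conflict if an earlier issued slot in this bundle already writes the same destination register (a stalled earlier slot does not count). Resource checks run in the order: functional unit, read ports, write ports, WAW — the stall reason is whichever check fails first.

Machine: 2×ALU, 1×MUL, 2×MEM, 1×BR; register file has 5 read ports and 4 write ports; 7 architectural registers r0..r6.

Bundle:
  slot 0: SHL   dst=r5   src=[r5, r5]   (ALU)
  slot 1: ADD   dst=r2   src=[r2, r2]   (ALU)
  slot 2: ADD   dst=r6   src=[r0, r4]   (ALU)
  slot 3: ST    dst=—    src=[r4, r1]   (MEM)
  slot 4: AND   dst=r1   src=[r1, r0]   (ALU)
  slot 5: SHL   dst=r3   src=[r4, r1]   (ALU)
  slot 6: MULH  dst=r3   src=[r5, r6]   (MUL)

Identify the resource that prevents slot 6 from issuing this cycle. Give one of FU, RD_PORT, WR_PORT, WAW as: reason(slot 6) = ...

reason(slot 6) = RD_PORT

#0 ALU src=r5,r5 dispatched  <A:1 Mu:1 Ld:2 B:1 rd:4 wr:3>
#1 ALU src=r2,r2 dispatched  <A:0 Mu:1 Ld:2 B:1 rd:3 wr:2>
#2 ALU src=r0,r4 held:FU  <A:0 Mu:1 Ld:2 B:1 rd:3 wr:2>
#3 MEM src=r4,r1 dispatched  <A:0 Mu:1 Ld:1 B:1 rd:1 wr:2>
#4 ALU src=r1,r0 held:FU  <A:0 Mu:1 Ld:1 B:1 rd:1 wr:2>
#5 ALU src=r4,r1 held:FU  <A:0 Mu:1 Ld:1 B:1 rd:1 wr:2>
#6 MUL src=r5,r6 held:RD_PORT  <A:0 Mu:1 Ld:1 B:1 rd:1 wr:2>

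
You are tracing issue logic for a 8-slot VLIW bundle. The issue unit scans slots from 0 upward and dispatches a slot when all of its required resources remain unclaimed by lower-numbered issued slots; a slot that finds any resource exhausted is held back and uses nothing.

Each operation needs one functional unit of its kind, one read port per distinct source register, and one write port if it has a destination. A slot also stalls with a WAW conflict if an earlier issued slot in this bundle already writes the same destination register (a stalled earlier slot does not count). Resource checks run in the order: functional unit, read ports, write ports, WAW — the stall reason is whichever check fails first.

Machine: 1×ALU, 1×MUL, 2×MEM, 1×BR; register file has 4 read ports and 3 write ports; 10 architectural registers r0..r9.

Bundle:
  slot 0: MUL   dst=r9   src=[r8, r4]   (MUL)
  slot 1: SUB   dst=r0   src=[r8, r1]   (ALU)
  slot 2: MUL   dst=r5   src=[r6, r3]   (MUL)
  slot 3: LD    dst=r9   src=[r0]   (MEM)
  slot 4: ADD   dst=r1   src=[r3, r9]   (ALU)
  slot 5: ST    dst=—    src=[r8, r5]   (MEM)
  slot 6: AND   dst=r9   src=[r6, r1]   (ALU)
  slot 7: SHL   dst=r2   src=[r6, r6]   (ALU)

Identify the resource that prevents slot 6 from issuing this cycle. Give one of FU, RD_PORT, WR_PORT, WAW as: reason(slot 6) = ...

reason(slot 6) = FU

slot 0 (MUL): ISSUE — free A1,Mu0,Ld2,B1 rp2 wp2
slot 1 (ALU): ISSUE — free A0,Mu0,Ld2,B1 rp0 wp1
slot 2 (MUL): stall FU — free A0,Mu0,Ld2,B1 rp0 wp1
slot 3 (MEM): stall RD_PORT — free A0,Mu0,Ld2,B1 rp0 wp1
slot 4 (ALU): stall FU — free A0,Mu0,Ld2,B1 rp0 wp1
slot 5 (MEM): stall RD_PORT — free A0,Mu0,Ld2,B1 rp0 wp1
slot 6 (ALU): stall FU — free A0,Mu0,Ld2,B1 rp0 wp1
slot 7 (ALU): stall FU — free A0,Mu0,Ld2,B1 rp0 wp1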